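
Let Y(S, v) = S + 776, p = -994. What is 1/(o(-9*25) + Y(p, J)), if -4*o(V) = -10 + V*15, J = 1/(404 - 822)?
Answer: 4/2513 ≈ 0.0015917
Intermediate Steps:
J = -1/418 (J = 1/(-418) = -1/418 ≈ -0.0023923)
Y(S, v) = 776 + S
o(V) = 5/2 - 15*V/4 (o(V) = -(-10 + V*15)/4 = -(-10 + 15*V)/4 = 5/2 - 15*V/4)
1/(o(-9*25) + Y(p, J)) = 1/((5/2 - (-135)*25/4) + (776 - 994)) = 1/((5/2 - 15/4*(-225)) - 218) = 1/((5/2 + 3375/4) - 218) = 1/(3385/4 - 218) = 1/(2513/4) = 4/2513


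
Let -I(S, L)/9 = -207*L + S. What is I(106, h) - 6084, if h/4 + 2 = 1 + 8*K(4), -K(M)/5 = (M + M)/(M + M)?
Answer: -312570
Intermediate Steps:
K(M) = -5 (K(M) = -5*(M + M)/(M + M) = -5*2*M/(2*M) = -5*2*M*1/(2*M) = -5*1 = -5)
h = -164 (h = -8 + 4*(1 + 8*(-5)) = -8 + 4*(1 - 40) = -8 + 4*(-39) = -8 - 156 = -164)
I(S, L) = -9*S + 1863*L (I(S, L) = -9*(-207*L + S) = -9*(S - 207*L) = -9*S + 1863*L)
I(106, h) - 6084 = (-9*106 + 1863*(-164)) - 6084 = (-954 - 305532) - 6084 = -306486 - 6084 = -312570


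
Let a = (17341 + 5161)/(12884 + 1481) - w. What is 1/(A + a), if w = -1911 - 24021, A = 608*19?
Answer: 14365/538480162 ≈ 2.6677e-5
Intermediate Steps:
A = 11552
w = -25932
a = 372535682/14365 (a = (17341 + 5161)/(12884 + 1481) - 1*(-25932) = 22502/14365 + 25932 = 372535682/14365 ≈ 25934.)
1/(A + a) = 1/(11552 + 372535682/14365) = 1/(538480162/14365) = 14365/538480162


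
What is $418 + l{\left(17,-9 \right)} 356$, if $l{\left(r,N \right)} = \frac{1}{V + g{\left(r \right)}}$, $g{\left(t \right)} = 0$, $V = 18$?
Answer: $\frac{3940}{9} \approx 437.78$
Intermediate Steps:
$l{\left(r,N \right)} = \frac{1}{18}$ ($l{\left(r,N \right)} = \frac{1}{18 + 0} = \frac{1}{18}$)
$418 + l{\left(17,-9 \right)} 356 = 418 + \frac{1}{18} \cdot 356 = 418 + \frac{178}{9} = \frac{3940}{9}$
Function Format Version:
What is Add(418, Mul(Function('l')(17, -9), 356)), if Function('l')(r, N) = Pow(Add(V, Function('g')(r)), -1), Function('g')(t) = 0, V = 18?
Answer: Rational(3940, 9) ≈ 437.78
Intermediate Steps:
Function('l')(r, N) = Rational(1, 18) (Function('l')(r, N) = Pow(Add(18, 0), -1) = Pow(18, -1) = Rational(1, 18))
Add(418, Mul(Function('l')(17, -9), 356)) = Add(418, Mul(Rational(1, 18), 356)) = Add(418, Rational(178, 9)) = Rational(3940, 9)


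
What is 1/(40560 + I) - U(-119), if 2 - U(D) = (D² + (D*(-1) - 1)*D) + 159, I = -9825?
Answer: 8482861/30735 ≈ 276.00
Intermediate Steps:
U(D) = -157 - D² - D*(-1 - D) (U(D) = 2 - ((D² + (D*(-1) - 1)*D) + 159) = 2 - ((D² + (-D - 1)*D) + 159) = 2 - ((D² + (-1 - D)*D) + 159) = 2 - ((D² + D*(-1 - D)) + 159) = 2 - (159 + D² + D*(-1 - D)) = 2 + (-159 - D² - D*(-1 - D)) = -157 - D² - D*(-1 - D))
1/(40560 + I) - U(-119) = 1/(40560 - 9825) - (-157 - 119) = 1/30735 - 1*(-276) = 1/30735 + 276 = 8482861/30735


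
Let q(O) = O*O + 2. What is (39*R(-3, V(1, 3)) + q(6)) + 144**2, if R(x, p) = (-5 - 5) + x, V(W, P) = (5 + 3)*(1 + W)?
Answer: 20267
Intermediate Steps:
V(W, P) = 8 + 8*W (V(W, P) = 8*(1 + W) = 8 + 8*W)
q(O) = 2 + O**2 (q(O) = O**2 + 2 = 2 + O**2)
R(x, p) = -10 + x
(39*R(-3, V(1, 3)) + q(6)) + 144**2 = (39*(-10 - 3) + (2 + 6**2)) + 144**2 = (39*(-13) + (2 + 36)) + 20736 = (-507 + 38) + 20736 = -469 + 20736 = 20267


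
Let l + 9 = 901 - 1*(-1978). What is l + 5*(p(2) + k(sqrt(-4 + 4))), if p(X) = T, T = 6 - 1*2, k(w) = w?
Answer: 2890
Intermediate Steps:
T = 4 (T = 6 - 2 = 4)
p(X) = 4
l = 2870 (l = -9 + (901 - 1*(-1978)) = -9 + (901 + 1978) = -9 + 2879 = 2870)
l + 5*(p(2) + k(sqrt(-4 + 4))) = 2870 + 5*(4 + sqrt(-4 + 4)) = 2870 + 5*(4 + sqrt(0)) = 2870 + 5*(4 + 0) = 2870 + 5*4 = 2870 + 20 = 2890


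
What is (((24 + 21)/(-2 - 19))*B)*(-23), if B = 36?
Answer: 12420/7 ≈ 1774.3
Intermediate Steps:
(((24 + 21)/(-2 - 19))*B)*(-23) = (((24 + 21)/(-2 - 19))*36)*(-23) = ((45/(-21))*36)*(-23) = ((45*(-1/21))*36)*(-23) = -15/7*36*(-23) = -540/7*(-23) = 12420/7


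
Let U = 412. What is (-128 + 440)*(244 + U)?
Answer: 204672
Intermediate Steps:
(-128 + 440)*(244 + U) = (-128 + 440)*(244 + 412) = 312*656 = 204672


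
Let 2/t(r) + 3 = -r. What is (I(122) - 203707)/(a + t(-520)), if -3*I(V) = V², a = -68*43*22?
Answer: 323644585/99772722 ≈ 3.2438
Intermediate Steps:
t(r) = 2/(-3 - r)
a = -64328 (a = -2924*22 = -64328)
I(V) = -V²/3
(I(122) - 203707)/(a + t(-520)) = (-⅓*122² - 203707)/(-64328 - 2/(3 - 520)) = (-⅓*14884 - 203707)/(-64328 - 2/(-517)) = (-14884/3 - 203707)/(-64328 - 2*(-1/517)) = -626005/(3*(-64328 + 2/517)) = -626005/(3*(-33257574/517)) = -626005/3*(-517/33257574) = 323644585/99772722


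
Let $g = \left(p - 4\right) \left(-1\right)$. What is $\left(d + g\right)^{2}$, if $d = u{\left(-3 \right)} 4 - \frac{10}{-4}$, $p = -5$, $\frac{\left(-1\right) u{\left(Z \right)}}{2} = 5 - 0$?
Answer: $\frac{3249}{4} \approx 812.25$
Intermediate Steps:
$u{\left(Z \right)} = -10$ ($u{\left(Z \right)} = - 2 \left(5 - 0\right) = - 2 \left(5 + 0\right) = \left(-2\right) 5 = -10$)
$d = - \frac{75}{2}$ ($d = \left(-10\right) 4 - \frac{10}{-4} = -40 - - \frac{5}{2} = -40 + \frac{5}{2} = - \frac{75}{2} \approx -37.5$)
$g = 9$ ($g = \left(-5 - 4\right) \left(-1\right) = \left(-9\right) \left(-1\right) = 9$)
$\left(d + g\right)^{2} = \left(- \frac{75}{2} + 9\right)^{2} = \left(- \frac{57}{2}\right)^{2} = \frac{3249}{4}$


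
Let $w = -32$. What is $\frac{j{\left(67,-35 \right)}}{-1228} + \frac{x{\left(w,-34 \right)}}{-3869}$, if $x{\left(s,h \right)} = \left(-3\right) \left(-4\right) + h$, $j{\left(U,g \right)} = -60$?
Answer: $\frac{64789}{1187783} \approx 0.054546$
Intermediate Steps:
$x{\left(s,h \right)} = 12 + h$
$\frac{j{\left(67,-35 \right)}}{-1228} + \frac{x{\left(w,-34 \right)}}{-3869} = - \frac{60}{-1228} + \frac{12 - 34}{-3869} = \left(-60\right) \left(- \frac{1}{1228}\right) - - \frac{22}{3869} = \frac{15}{307} + \frac{22}{3869} = \frac{64789}{1187783}$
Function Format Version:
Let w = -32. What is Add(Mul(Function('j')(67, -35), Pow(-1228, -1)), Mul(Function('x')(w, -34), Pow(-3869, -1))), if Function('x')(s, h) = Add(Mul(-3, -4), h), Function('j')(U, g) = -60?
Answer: Rational(64789, 1187783) ≈ 0.054546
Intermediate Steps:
Function('x')(s, h) = Add(12, h)
Add(Mul(Function('j')(67, -35), Pow(-1228, -1)), Mul(Function('x')(w, -34), Pow(-3869, -1))) = Add(Mul(-60, Pow(-1228, -1)), Mul(Add(12, -34), Pow(-3869, -1))) = Add(Mul(-60, Rational(-1, 1228)), Mul(-22, Rational(-1, 3869))) = Add(Rational(15, 307), Rational(22, 3869)) = Rational(64789, 1187783)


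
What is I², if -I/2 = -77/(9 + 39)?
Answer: 5929/576 ≈ 10.293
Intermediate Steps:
I = 77/24 (I = -(-154)/(9 + 39) = -(-154)/48 = -2*(-77/48) = 77/24 ≈ 3.2083)
I² = (77/24)² = 5929/576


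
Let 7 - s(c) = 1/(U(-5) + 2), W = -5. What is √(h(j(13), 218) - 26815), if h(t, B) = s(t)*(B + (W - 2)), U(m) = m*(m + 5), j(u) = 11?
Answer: I*√101774/2 ≈ 159.51*I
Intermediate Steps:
U(m) = m*(5 + m)
s(c) = 13/2 (s(c) = 7 - 1/(-5*(5 - 5) + 2) = 7 - 1/(-5*0 + 2) = 7 - 1/(0 + 2) = 7 - 1/2 = 7 - 1*½ = 7 - ½ = 13/2)
h(t, B) = -91/2 + 13*B/2 (h(t, B) = 13*(B + (-5 - 2))/2 = 13*(B - 7)/2 = 13*(-7 + B)/2 = -91/2 + 13*B/2)
√(h(j(13), 218) - 26815) = √((-91/2 + (13/2)*218) - 26815) = √((-91/2 + 1417) - 26815) = √(2743/2 - 26815) = √(-50887/2) = I*√101774/2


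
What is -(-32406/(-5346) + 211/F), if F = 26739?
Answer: -1460660/240651 ≈ -6.0696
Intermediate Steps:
-(-32406/(-5346) + 211/F) = -(-32406/(-5346) + 211/26739) = -(-32406*(-1/5346) + 211*(1/26739)) = -(491/81 + 211/26739) = -1*1460660/240651 = -1460660/240651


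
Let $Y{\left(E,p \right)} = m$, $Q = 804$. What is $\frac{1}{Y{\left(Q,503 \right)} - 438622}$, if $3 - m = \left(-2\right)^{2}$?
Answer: $- \frac{1}{438623} \approx -2.2799 \cdot 10^{-6}$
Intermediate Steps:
$m = -1$ ($m = 3 - \left(-2\right)^{2} = 3 - 4 = -1$)
$Y{\left(E,p \right)} = -1$
$\frac{1}{Y{\left(Q,503 \right)} - 438622} = \frac{1}{-1 - 438622} = \frac{1}{-438623} = - \frac{1}{438623}$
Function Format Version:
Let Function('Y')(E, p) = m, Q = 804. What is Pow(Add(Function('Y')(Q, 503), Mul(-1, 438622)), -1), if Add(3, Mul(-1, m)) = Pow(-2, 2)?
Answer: Rational(-1, 438623) ≈ -2.2799e-6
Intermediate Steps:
m = -1 (m = Add(3, Mul(-1, Pow(-2, 2))) = Add(3, Mul(-1, 4)) = Add(3, -4) = -1)
Function('Y')(E, p) = -1
Pow(Add(Function('Y')(Q, 503), Mul(-1, 438622)), -1) = Pow(Add(-1, Mul(-1, 438622)), -1) = Pow(Add(-1, -438622), -1) = Pow(-438623, -1) = Rational(-1, 438623)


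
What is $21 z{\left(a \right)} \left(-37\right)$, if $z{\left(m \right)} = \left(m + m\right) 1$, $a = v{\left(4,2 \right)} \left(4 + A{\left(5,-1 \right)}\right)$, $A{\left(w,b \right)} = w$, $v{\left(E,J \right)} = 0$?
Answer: $0$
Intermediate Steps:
$a = 0$ ($a = 0 \left(4 + 5\right) = 0 \cdot 9 = 0$)
$z{\left(m \right)} = 2 m$ ($z{\left(m \right)} = 2 m 1 = 2 m$)
$21 z{\left(a \right)} \left(-37\right) = 21 \cdot 2 \cdot 0 \left(-37\right) = 21 \cdot 0 \left(-37\right) = 0 \left(-37\right) = 0$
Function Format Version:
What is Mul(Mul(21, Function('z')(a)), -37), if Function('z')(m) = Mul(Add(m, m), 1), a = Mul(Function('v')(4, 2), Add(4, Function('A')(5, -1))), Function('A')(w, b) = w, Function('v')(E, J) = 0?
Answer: 0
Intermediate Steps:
a = 0 (a = Mul(0, Add(4, 5)) = Mul(0, 9) = 0)
Function('z')(m) = Mul(2, m) (Function('z')(m) = Mul(Mul(2, m), 1) = Mul(2, m))
Mul(Mul(21, Function('z')(a)), -37) = Mul(Mul(21, Mul(2, 0)), -37) = Mul(Mul(21, 0), -37) = Mul(0, -37) = 0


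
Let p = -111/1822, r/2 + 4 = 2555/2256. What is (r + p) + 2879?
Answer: 2952527569/1027608 ≈ 2873.2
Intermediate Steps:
r = -6469/1128 (r = -8 + 2*(2555/2256) = -8 + 2555/1128 = -6469/1128 ≈ -5.7349)
p = -111/1822 (p = -111*1/1822 = -111/1822 ≈ -0.060922)
(r + p) + 2879 = (-6469/1128 - 111/1822) + 2879 = -5955863/1027608 + 2879 = 2952527569/1027608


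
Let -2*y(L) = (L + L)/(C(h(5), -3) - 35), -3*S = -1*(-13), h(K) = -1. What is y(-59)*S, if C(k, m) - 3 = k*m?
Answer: 767/87 ≈ 8.8161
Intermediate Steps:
C(k, m) = 3 + k*m
S = -13/3 (S = -(-1)*(-13)/3 = -1/3*13 = -13/3 ≈ -4.3333)
y(L) = L/29 (y(L) = -(L + L)/(2*((3 - 1*(-3)) - 35)) = -2*L/(2*((3 + 3) - 35)) = -2*L/(2*(6 - 35)) = -2*L/(2*(-29)) = -2*L*(-1)/(2*29) = -(-1)*L/29 = L/29)
y(-59)*S = ((1/29)*(-59))*(-13/3) = -59/29*(-13/3) = 767/87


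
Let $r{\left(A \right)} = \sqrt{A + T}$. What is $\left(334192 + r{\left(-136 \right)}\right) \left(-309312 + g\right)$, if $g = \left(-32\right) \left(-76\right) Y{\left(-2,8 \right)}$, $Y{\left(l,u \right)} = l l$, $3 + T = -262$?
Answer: $-100118576128 - 299584 i \sqrt{401} \approx -1.0012 \cdot 10^{11} - 5.9992 \cdot 10^{6} i$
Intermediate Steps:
$T = -265$ ($T = -3 - 262 = -265$)
$r{\left(A \right)} = \sqrt{-265 + A}$ ($r{\left(A \right)} = \sqrt{A - 265} = \sqrt{-265 + A}$)
$Y{\left(l,u \right)} = l^{2}$
$g = 9728$ ($g = \left(-32\right) \left(-76\right) \left(-2\right)^{2} = 2432 \cdot 4 = 9728$)
$\left(334192 + r{\left(-136 \right)}\right) \left(-309312 + g\right) = \left(334192 + \sqrt{-265 - 136}\right) \left(-309312 + 9728\right) = \left(334192 + \sqrt{-401}\right) \left(-299584\right) = \left(334192 + i \sqrt{401}\right) \left(-299584\right) = -100118576128 - 299584 i \sqrt{401}$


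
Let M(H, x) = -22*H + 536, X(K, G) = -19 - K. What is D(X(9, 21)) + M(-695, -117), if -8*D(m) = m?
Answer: 31659/2 ≈ 15830.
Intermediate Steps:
M(H, x) = 536 - 22*H
D(m) = -m/8
D(X(9, 21)) + M(-695, -117) = -(-19 - 1*9)/8 + (536 - 22*(-695)) = -(-19 - 9)/8 + (536 + 15290) = -⅛*(-28) + 15826 = 7/2 + 15826 = 31659/2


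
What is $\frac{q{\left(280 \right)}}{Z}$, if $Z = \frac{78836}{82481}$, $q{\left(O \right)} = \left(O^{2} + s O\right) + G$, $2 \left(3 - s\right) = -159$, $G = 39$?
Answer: $\frac{8375038259}{78836} \approx 1.0623 \cdot 10^{5}$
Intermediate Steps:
$s = \frac{165}{2}$ ($s = 3 - - \frac{159}{2} = 3 + \frac{159}{2} = \frac{165}{2} \approx 82.5$)
$q{\left(O \right)} = 39 + O^{2} + \frac{165 O}{2}$ ($q{\left(O \right)} = \left(O^{2} + \frac{165 O}{2}\right) + 39 = 39 + O^{2} + \frac{165 O}{2}$)
$Z = \frac{78836}{82481}$ ($Z = 78836 \cdot \frac{1}{82481} = \frac{78836}{82481} \approx 0.95581$)
$\frac{q{\left(280 \right)}}{Z} = \frac{39 + 280^{2} + \frac{165}{2} \cdot 280}{\frac{78836}{82481}} = \left(39 + 78400 + 23100\right) \frac{82481}{78836} = 101539 \cdot \frac{82481}{78836} = \frac{8375038259}{78836}$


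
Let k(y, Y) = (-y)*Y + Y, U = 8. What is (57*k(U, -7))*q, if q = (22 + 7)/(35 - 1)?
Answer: 80997/34 ≈ 2382.3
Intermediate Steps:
q = 29/34 ≈ 0.85294
k(y, Y) = Y - Y*y (k(y, Y) = -Y*y + Y = Y - Y*y)
(57*k(U, -7))*q = (57*(-7*(1 - 1*8)))*(29/34) = (57*(-7*(1 - 8)))*(29/34) = (57*(-7*(-7)))*(29/34) = (57*49)*(29/34) = 2793*(29/34) = 80997/34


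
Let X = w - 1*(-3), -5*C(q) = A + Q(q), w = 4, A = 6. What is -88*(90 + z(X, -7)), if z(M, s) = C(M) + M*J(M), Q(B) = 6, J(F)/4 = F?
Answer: -124784/5 ≈ -24957.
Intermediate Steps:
J(F) = 4*F
C(q) = -12/5 (C(q) = -(6 + 6)/5 = -1/5*12 = -12/5)
X = 7 (X = 4 - 1*(-3) = 4 + 3 = 7)
z(M, s) = -12/5 + 4*M**2 (z(M, s) = -12/5 + M*(4*M) = -12/5 + 4*M**2)
-88*(90 + z(X, -7)) = -88*(90 + (-12/5 + 4*7**2)) = -88*(90 + (-12/5 + 4*49)) = -88*(90 + (-12/5 + 196)) = -88*(90 + 968/5) = -88*1418/5 = -124784/5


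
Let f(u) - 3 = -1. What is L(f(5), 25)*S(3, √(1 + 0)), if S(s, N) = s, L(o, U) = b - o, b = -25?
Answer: -81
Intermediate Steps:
f(u) = 2 (f(u) = 3 - 1 = 2)
L(o, U) = -25 - o
L(f(5), 25)*S(3, √(1 + 0)) = (-25 - 1*2)*3 = (-25 - 2)*3 = -27*3 = -81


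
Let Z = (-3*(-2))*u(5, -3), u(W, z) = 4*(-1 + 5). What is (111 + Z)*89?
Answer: 18423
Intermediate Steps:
u(W, z) = 16 (u(W, z) = 4*4 = 16)
Z = 96 (Z = -3*(-2)*16 = 6*16 = 96)
(111 + Z)*89 = (111 + 96)*89 = 207*89 = 18423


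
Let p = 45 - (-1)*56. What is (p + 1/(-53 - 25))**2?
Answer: 62047129/6084 ≈ 10198.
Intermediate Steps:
p = 101 (p = 45 - 1*(-56) = 45 + 56 = 101)
(p + 1/(-53 - 25))**2 = (101 + 1/(-53 - 25))**2 = (101 + 1/(-78))**2 = (101 - 1/78)**2 = (7877/78)**2 = 62047129/6084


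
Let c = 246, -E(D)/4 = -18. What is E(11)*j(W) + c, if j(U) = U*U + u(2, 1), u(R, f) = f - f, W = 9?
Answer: 6078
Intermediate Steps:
E(D) = 72 (E(D) = -4*(-18) = 72)
u(R, f) = 0
j(U) = U² (j(U) = U*U + 0 = U² + 0 = U²)
E(11)*j(W) + c = 72*9² + 246 = 72*81 + 246 = 5832 + 246 = 6078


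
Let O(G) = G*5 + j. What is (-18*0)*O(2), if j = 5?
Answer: 0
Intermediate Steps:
O(G) = 5 + 5*G (O(G) = G*5 + 5 = 5*G + 5 = 5 + 5*G)
(-18*0)*O(2) = (-18*0)*(5 + 5*2) = 0*(5 + 10) = 0*15 = 0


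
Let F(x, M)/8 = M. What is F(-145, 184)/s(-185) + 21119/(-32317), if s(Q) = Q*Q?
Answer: -675227151/1106049325 ≈ -0.61049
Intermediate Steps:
s(Q) = Q²
F(x, M) = 8*M
F(-145, 184)/s(-185) + 21119/(-32317) = (8*184)/((-185)²) + 21119/(-32317) = 1472/34225 + 21119*(-1/32317) = 1472*(1/34225) - 21119/32317 = 1472/34225 - 21119/32317 = -675227151/1106049325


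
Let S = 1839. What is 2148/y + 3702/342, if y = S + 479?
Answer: 40859/3477 ≈ 11.751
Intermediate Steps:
y = 2318 (y = 1839 + 479 = 2318)
2148/y + 3702/342 = 2148/2318 + 3702/342 = 2148*(1/2318) + 3702*(1/342) = 1074/1159 + 617/57 = 40859/3477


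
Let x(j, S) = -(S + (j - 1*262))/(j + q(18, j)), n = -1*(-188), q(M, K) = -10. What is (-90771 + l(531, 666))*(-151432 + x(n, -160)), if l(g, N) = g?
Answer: 1216194349440/89 ≈ 1.3665e+10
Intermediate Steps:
n = 188
x(j, S) = -(-262 + S + j)/(-10 + j) (x(j, S) = -(S + (j - 1*262))/(j - 10) = -(S + (j - 262))/(-10 + j) = -(S + (-262 + j))/(-10 + j) = -(-262 + S + j)/(-10 + j))
(-90771 + l(531, 666))*(-151432 + x(n, -160)) = (-90771 + 531)*(-151432 + (262 - 1*(-160) - 1*188)/(-10 + 188)) = -90240*(-151432 + (262 + 160 - 188)/178) = -90240*(-151432 + (1/178)*234) = -90240*(-151432 + 117/89) = -90240*(-13477331/89) = 1216194349440/89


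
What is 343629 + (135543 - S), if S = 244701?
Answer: 234471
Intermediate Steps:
343629 + (135543 - S) = 343629 + (135543 - 1*244701) = 343629 + (135543 - 244701) = 343629 - 109158 = 234471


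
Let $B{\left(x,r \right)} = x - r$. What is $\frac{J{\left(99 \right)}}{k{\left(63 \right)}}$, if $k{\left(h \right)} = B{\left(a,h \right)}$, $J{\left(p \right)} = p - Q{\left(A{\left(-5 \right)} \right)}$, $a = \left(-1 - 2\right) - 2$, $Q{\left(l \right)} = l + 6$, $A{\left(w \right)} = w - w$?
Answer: $- \frac{93}{68} \approx -1.3676$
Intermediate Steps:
$A{\left(w \right)} = 0$
$Q{\left(l \right)} = 6 + l$
$a = -5$ ($a = -3 - 2 = -5$)
$J{\left(p \right)} = -6 + p$ ($J{\left(p \right)} = p - \left(6 + 0\right) = p - 6 = -6 + p$)
$k{\left(h \right)} = -5 - h$
$\frac{J{\left(99 \right)}}{k{\left(63 \right)}} = \frac{-6 + 99}{-5 - 63} = \frac{93}{-5 - 63} = \frac{93}{-68} = 93 \left(- \frac{1}{68}\right) = - \frac{93}{68}$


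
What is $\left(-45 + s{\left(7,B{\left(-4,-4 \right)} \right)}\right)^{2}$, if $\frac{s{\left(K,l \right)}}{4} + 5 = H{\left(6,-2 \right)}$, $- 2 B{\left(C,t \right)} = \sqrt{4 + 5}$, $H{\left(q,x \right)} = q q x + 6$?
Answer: $108241$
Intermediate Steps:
$H{\left(q,x \right)} = 6 + x q^{2}$ ($H{\left(q,x \right)} = q^{2} x + 6 = x q^{2} + 6 = 6 + x q^{2}$)
$B{\left(C,t \right)} = - \frac{3}{2}$ ($B{\left(C,t \right)} = - \frac{\sqrt{4 + 5}}{2} = - \frac{\sqrt{9}}{2} = \left(- \frac{1}{2}\right) 3 = - \frac{3}{2}$)
$s{\left(K,l \right)} = -284$ ($s{\left(K,l \right)} = -20 + 4 \left(6 - 2 \cdot 6^{2}\right) = -20 + 4 \left(6 - 72\right) = -20 + 4 \left(-66\right) = -20 - 264 = -284$)
$\left(-45 + s{\left(7,B{\left(-4,-4 \right)} \right)}\right)^{2} = \left(-45 - 284\right)^{2} = \left(-329\right)^{2} = 108241$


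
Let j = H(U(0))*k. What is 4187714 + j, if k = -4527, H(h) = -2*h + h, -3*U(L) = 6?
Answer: 4178660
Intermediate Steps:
U(L) = -2 (U(L) = -⅓*6 = -2)
H(h) = -h
j = -9054 (j = -1*(-2)*(-4527) = 2*(-4527) = -9054)
4187714 + j = 4187714 - 9054 = 4178660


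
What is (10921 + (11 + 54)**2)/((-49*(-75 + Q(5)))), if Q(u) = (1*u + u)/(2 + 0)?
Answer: 7573/1715 ≈ 4.4157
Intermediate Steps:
Q(u) = u (Q(u) = (u + u)/2 = (2*u)*(1/2) = u)
(10921 + (11 + 54)**2)/((-49*(-75 + Q(5)))) = (10921 + (11 + 54)**2)/((-49*(-75 + 5))) = (10921 + 65**2)/((-49*(-70))) = (10921 + 4225)/3430 = 15146*(1/3430) = 7573/1715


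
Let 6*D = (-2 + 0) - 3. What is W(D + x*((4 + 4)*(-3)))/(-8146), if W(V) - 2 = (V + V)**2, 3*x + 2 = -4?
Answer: -80107/73314 ≈ -1.0927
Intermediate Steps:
D = -5/6 (D = ((-2 + 0) - 3)/6 = (-2 - 3)/6 = (1/6)*(-5) = -5/6 ≈ -0.83333)
x = -2 (x = -2/3 + (1/3)*(-4) = -2/3 - 4/3 = -2)
W(V) = 2 + 4*V**2 (W(V) = 2 + (V + V)**2 = 2 + (2*V)**2 = 2 + 4*V**2)
W(D + x*((4 + 4)*(-3)))/(-8146) = (2 + 4*(-5/6 - 2*(4 + 4)*(-3))**2)/(-8146) = (2 + 4*(-5/6 - 16*(-3))**2)*(-1/8146) = (2 + 4*(-5/6 - 2*(-24))**2)*(-1/8146) = (2 + 4*(-5/6 + 48)**2)*(-1/8146) = (2 + 4*(283/6)**2)*(-1/8146) = (2 + 4*(80089/36))*(-1/8146) = (2 + 80089/9)*(-1/8146) = (80107/9)*(-1/8146) = -80107/73314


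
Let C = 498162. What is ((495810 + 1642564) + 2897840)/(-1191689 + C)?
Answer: -5036214/693527 ≈ -7.2617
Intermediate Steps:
((495810 + 1642564) + 2897840)/(-1191689 + C) = ((495810 + 1642564) + 2897840)/(-1191689 + 498162) = (2138374 + 2897840)/(-693527) = 5036214*(-1/693527) = -5036214/693527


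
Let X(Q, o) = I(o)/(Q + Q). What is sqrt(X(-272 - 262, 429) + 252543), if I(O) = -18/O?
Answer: sqrt(163624154278442)/25454 ≈ 502.54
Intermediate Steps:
X(Q, o) = -9/(Q*o) (X(Q, o) = (-18/o)/(Q + Q) = (-18/o)/((2*Q)) = (-18/o)*(1/(2*Q)) = -9/(Q*o))
sqrt(X(-272 - 262, 429) + 252543) = sqrt(-9/(-272 - 262*429) + 252543) = sqrt(-9*1/429/(-534) + 252543) = sqrt(-9*(-1/534)*1/429 + 252543) = sqrt(1/25454 + 252543) = sqrt(6428229523/25454) = sqrt(163624154278442)/25454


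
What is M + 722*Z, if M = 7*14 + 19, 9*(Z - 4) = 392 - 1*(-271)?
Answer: 168577/3 ≈ 56192.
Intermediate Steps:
Z = 233/3 (Z = 4 + (392 - 1*(-271))/9 = 4 + (392 + 271)/9 = 4 + (⅑)*663 = 4 + 221/3 = 233/3 ≈ 77.667)
M = 117 (M = 98 + 19 = 117)
M + 722*Z = 117 + 722*(233/3) = 117 + 168226/3 = 168577/3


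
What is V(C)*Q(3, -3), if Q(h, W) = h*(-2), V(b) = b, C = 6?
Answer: -36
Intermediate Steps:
Q(h, W) = -2*h
V(C)*Q(3, -3) = 6*(-2*3) = 6*(-6) = -36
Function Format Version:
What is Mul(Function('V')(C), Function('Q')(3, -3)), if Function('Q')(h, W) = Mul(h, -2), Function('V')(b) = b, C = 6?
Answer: -36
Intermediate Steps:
Function('Q')(h, W) = Mul(-2, h)
Mul(Function('V')(C), Function('Q')(3, -3)) = Mul(6, Mul(-2, 3)) = Mul(6, -6) = -36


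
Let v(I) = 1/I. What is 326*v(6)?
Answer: 163/3 ≈ 54.333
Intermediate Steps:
326*v(6) = 326/6 = 326*(⅙) = 163/3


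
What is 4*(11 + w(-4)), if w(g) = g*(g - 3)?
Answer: 156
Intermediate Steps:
w(g) = g*(-3 + g)
4*(11 + w(-4)) = 4*(11 - 4*(-3 - 4)) = 4*(11 - 4*(-7)) = 4*(11 + 28) = 4*39 = 156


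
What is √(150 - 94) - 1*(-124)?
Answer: 124 + 2*√14 ≈ 131.48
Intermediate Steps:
√(150 - 94) - 1*(-124) = √56 + 124 = 2*√14 + 124 = 124 + 2*√14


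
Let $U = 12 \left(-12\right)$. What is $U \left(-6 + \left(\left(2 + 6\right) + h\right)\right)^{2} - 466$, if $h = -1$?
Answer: $-610$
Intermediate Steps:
$U = -144$
$U \left(-6 + \left(\left(2 + 6\right) + h\right)\right)^{2} - 466 = - 144 \left(-6 + \left(\left(2 + 6\right) - 1\right)\right)^{2} - 466 = - 144 \left(-6 + \left(8 - 1\right)\right)^{2} - 466 = - 144 \left(-6 + 7\right)^{2} - 466 = - 144 \cdot 1^{2} - 466 = \left(-144\right) 1 - 466 = -144 - 466 = -610$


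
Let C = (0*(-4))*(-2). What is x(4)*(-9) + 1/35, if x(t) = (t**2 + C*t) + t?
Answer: -6299/35 ≈ -179.97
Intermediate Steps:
C = 0 (C = 0*(-2) = 0)
x(t) = t + t**2 (x(t) = (t**2 + 0*t) + t = (t**2 + 0) + t = t**2 + t = t + t**2)
x(4)*(-9) + 1/35 = (4*(1 + 4))*(-9) + 1/35 = (4*5)*(-9) + 1/35 = 20*(-9) + 1/35 = -180 + 1/35 = -6299/35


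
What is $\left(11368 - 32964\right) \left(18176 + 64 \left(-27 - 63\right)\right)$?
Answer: $-268135936$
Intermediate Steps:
$\left(11368 - 32964\right) \left(18176 + 64 \left(-27 - 63\right)\right) = - 21596 \left(18176 + 64 \left(-90\right)\right) = - 21596 \left(18176 - 5760\right) = \left(-21596\right) 12416 = -268135936$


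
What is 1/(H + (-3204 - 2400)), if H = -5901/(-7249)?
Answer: -7249/40617495 ≈ -0.00017847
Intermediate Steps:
H = 5901/7249 (H = -5901*(-1/7249) = 5901/7249 ≈ 0.81404)
1/(H + (-3204 - 2400)) = 1/(5901/7249 + (-3204 - 2400)) = 1/(5901/7249 - 5604) = 1/(-40617495/7249) = -7249/40617495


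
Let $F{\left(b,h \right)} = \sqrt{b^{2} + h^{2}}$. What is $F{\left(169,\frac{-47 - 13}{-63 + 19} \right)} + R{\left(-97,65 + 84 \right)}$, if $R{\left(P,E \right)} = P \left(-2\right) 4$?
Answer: $776 + \frac{\sqrt{3456106}}{11} \approx 945.01$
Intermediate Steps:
$R{\left(P,E \right)} = - 8 P$ ($R{\left(P,E \right)} = - 2 P 4 = - 8 P$)
$F{\left(169,\frac{-47 - 13}{-63 + 19} \right)} + R{\left(-97,65 + 84 \right)} = \sqrt{169^{2} + \left(\frac{-47 - 13}{-63 + 19}\right)^{2}} - -776 = \sqrt{28561 + \left(- \frac{60}{-44}\right)^{2}} + 776 = \sqrt{28561 + \left(\left(-60\right) \left(- \frac{1}{44}\right)\right)^{2}} + 776 = \sqrt{28561 + \left(\frac{15}{11}\right)^{2}} + 776 = \sqrt{28561 + \frac{225}{121}} + 776 = \sqrt{\frac{3456106}{121}} + 776 = \frac{\sqrt{3456106}}{11} + 776 = 776 + \frac{\sqrt{3456106}}{11}$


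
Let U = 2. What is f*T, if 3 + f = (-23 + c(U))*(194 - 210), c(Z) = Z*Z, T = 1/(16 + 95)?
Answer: 301/111 ≈ 2.7117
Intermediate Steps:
T = 1/111 ≈ 0.0090090
c(Z) = Z²
f = 301 (f = -3 + (-23 + 2²)*(194 - 210) = -3 + (-23 + 4)*(-16) = -3 - 19*(-16) = -3 + 304 = 301)
f*T = 301*(1/111) = 301/111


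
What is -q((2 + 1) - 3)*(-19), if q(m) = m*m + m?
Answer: 0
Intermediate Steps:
q(m) = m + m**2 (q(m) = m**2 + m = m + m**2)
-q((2 + 1) - 3)*(-19) = -((2 + 1) - 3)*(1 + ((2 + 1) - 3))*(-19) = -(3 - 3)*(1 + (3 - 3))*(-19) = -0*(1 + 0)*(-19) = -0*(-19) = -1*0*(-19) = 0*(-19) = 0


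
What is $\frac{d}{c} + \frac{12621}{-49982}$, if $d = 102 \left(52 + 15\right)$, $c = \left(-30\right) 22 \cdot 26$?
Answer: $- \frac{46512779}{71474260} \approx -0.65076$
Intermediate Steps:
$c = -17160$ ($c = \left(-660\right) 26 = -17160$)
$d = 6834$ ($d = 102 \cdot 67 = 6834$)
$\frac{d}{c} + \frac{12621}{-49982} = \frac{6834}{-17160} + \frac{12621}{-49982} = 6834 \left(- \frac{1}{17160}\right) + 12621 \left(- \frac{1}{49982}\right) = - \frac{1139}{2860} - \frac{12621}{49982} = - \frac{46512779}{71474260}$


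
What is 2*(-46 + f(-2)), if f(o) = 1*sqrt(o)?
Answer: -92 + 2*I*sqrt(2) ≈ -92.0 + 2.8284*I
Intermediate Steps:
f(o) = sqrt(o)
2*(-46 + f(-2)) = 2*(-46 + sqrt(-2)) = 2*(-46 + I*sqrt(2)) = -92 + 2*I*sqrt(2)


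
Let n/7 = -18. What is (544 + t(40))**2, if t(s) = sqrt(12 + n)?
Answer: (544 + I*sqrt(114))**2 ≈ 2.9582e+5 + 11617.0*I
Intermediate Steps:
n = -126 (n = 7*(-18) = -126)
t(s) = I*sqrt(114) (t(s) = sqrt(12 - 126) = sqrt(-114) = I*sqrt(114))
(544 + t(40))**2 = (544 + I*sqrt(114))**2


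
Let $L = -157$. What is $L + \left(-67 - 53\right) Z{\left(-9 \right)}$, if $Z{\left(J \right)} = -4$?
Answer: $323$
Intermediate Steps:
$L + \left(-67 - 53\right) Z{\left(-9 \right)} = -157 + \left(-67 - 53\right) \left(-4\right) = -157 - -480 = -157 + 480 = 323$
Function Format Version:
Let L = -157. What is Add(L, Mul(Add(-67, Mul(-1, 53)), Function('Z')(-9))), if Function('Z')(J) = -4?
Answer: 323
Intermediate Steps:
Add(L, Mul(Add(-67, Mul(-1, 53)), Function('Z')(-9))) = Add(-157, Mul(Add(-67, Mul(-1, 53)), -4)) = Add(-157, Mul(Add(-67, -53), -4)) = Add(-157, Mul(-120, -4)) = Add(-157, 480) = 323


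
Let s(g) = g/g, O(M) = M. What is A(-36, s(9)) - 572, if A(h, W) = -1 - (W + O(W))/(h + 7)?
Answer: -16615/29 ≈ -572.93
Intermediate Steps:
s(g) = 1
A(h, W) = -1 - 2*W/(7 + h) (A(h, W) = -1 - (W + W)/(h + 7) = -1 - 2*W/(7 + h))
A(-36, s(9)) - 572 = (-7 - 1*(-36) - 2*1)/(7 - 36) - 572 = (-7 + 36 - 2)/(-29) - 572 = -1/29*27 - 572 = -27/29 - 572 = -16615/29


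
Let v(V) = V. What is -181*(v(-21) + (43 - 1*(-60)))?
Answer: -14842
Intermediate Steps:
-181*(v(-21) + (43 - 1*(-60))) = -181*(-21 + (43 - 1*(-60))) = -181*(-21 + (43 + 60)) = -181*(-21 + 103) = -181*82 = -14842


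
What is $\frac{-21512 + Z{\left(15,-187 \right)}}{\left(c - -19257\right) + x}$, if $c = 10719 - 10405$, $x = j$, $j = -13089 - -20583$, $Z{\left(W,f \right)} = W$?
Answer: $- \frac{21497}{27065} \approx -0.79427$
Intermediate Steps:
$j = 7494$ ($j = -13089 + 20583 = 7494$)
$x = 7494$
$c = 314$
$\frac{-21512 + Z{\left(15,-187 \right)}}{\left(c - -19257\right) + x} = \frac{-21512 + 15}{\left(314 - -19257\right) + 7494} = - \frac{21497}{\left(314 + 19257\right) + 7494} = - \frac{21497}{19571 + 7494} = - \frac{21497}{27065}$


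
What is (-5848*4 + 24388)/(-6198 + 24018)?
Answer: 83/1485 ≈ 0.055892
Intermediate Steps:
(-5848*4 + 24388)/(-6198 + 24018) = (-23392 + 24388)/17820 = 996*(1/17820) = 83/1485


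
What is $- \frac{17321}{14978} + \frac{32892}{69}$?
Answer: $\frac{163820409}{344494} \approx 475.54$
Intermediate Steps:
$- \frac{17321}{14978} + \frac{32892}{69} = \left(-17321\right) \frac{1}{14978} + 32892 \cdot \frac{1}{69} = - \frac{17321}{14978} + \frac{10964}{23} = \frac{163820409}{344494}$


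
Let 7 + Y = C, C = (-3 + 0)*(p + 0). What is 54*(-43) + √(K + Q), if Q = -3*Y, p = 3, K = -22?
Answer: -2322 + √26 ≈ -2316.9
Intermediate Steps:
C = -9 (C = (-3 + 0)*(3 + 0) = -3*3 = -9)
Y = -16 (Y = -7 - 9 = -16)
Q = 48 (Q = -3*(-16) = 48)
54*(-43) + √(K + Q) = 54*(-43) + √(-22 + 48) = -2322 + √26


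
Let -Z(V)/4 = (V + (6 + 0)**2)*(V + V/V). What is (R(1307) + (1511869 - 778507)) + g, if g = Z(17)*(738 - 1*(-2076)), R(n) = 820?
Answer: -10004042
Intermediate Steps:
Z(V) = -4*(1 + V)*(36 + V) (Z(V) = -4*(V + (6 + 0)**2)*(V + V/V) = -4*(V + 6**2)*(V + 1) = -4*(V + 36)*(1 + V) = -4*(36 + V)*(1 + V) = -4*(1 + V)*(36 + V))
g = -10738224 (g = (-144 - 148*17 - 4*17**2)*(738 - 1*(-2076)) = (-144 - 2516 - 4*289)*(738 + 2076) = (-144 - 2516 - 1156)*2814 = -3816*2814 = -10738224)
(R(1307) + (1511869 - 778507)) + g = (820 + (1511869 - 778507)) - 10738224 = (820 + 733362) - 10738224 = 734182 - 10738224 = -10004042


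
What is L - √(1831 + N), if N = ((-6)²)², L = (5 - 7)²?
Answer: 4 - √3127 ≈ -51.920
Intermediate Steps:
L = 4 (L = (-2)² = 4)
N = 1296 (N = 36² = 1296)
L - √(1831 + N) = 4 - √(1831 + 1296) = 4 - √3127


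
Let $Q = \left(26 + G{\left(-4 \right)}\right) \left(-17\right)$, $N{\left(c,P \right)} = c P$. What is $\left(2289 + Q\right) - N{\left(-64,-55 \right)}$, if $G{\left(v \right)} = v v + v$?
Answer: $-1877$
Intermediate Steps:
$G{\left(v \right)} = v + v^{2}$ ($G{\left(v \right)} = v^{2} + v = v + v^{2}$)
$N{\left(c,P \right)} = P c$
$Q = -646$ ($Q = \left(26 - 4 \left(1 - 4\right)\right) \left(-17\right) = \left(26 - -12\right) \left(-17\right) = \left(26 + 12\right) \left(-17\right) = 38 \left(-17\right) = -646$)
$\left(2289 + Q\right) - N{\left(-64,-55 \right)} = \left(2289 - 646\right) - \left(-55\right) \left(-64\right) = 1643 - 3520 = -1877$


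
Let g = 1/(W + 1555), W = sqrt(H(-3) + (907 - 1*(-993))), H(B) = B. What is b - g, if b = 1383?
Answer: 3341503469/2416128 + sqrt(1897)/2416128 ≈ 1383.0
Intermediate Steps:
W = sqrt(1897) (W = sqrt(-3 + (907 - 1*(-993))) = sqrt(-3 + (907 + 993)) = sqrt(-3 + 1900) = sqrt(1897) ≈ 43.555)
g = 1/(1555 + sqrt(1897)) (g = 1/(sqrt(1897) + 1555) = 1/(1555 + sqrt(1897)) ≈ 0.00062556)
b - g = 1383 - (1555/2416128 - sqrt(1897)/2416128) = 1383 + (-1555/2416128 + sqrt(1897)/2416128) = 3341503469/2416128 + sqrt(1897)/2416128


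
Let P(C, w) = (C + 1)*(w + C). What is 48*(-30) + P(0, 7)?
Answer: -1433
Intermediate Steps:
P(C, w) = (1 + C)*(C + w)
48*(-30) + P(0, 7) = 48*(-30) + (0 + 7 + 0**2 + 0*7) = -1440 + (0 + 7 + 0 + 0) = -1440 + 7 = -1433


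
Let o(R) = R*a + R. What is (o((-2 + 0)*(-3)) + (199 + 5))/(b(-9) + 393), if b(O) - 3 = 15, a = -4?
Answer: 62/137 ≈ 0.45255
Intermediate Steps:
b(O) = 18 (b(O) = 3 + 15 = 18)
o(R) = -3*R (o(R) = R*(-4) + R = -4*R + R = -3*R)
(o((-2 + 0)*(-3)) + (199 + 5))/(b(-9) + 393) = (-3*(-2 + 0)*(-3) + (199 + 5))/(18 + 393) = (-(-6)*(-3) + 204)/411 = (-3*6 + 204)*(1/411) = (-18 + 204)*(1/411) = 186*(1/411) = 62/137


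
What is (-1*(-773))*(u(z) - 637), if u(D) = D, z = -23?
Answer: -510180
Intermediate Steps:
(-1*(-773))*(u(z) - 637) = (-1*(-773))*(-23 - 637) = 773*(-660) = -510180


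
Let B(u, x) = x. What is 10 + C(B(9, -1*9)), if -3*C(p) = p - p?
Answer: 10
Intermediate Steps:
C(p) = 0 (C(p) = -(p - p)/3 = -1/3*0 = 0)
10 + C(B(9, -1*9)) = 10 + 0 = 10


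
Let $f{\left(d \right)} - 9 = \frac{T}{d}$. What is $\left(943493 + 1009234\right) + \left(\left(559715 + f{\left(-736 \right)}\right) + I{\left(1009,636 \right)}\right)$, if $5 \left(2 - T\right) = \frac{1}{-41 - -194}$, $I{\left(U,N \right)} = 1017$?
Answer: $\frac{1415183021191}{563040} \approx 2.5135 \cdot 10^{6}$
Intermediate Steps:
$T = \frac{1529}{765}$ ($T = 2 - \frac{1}{5 \left(-41 - -194\right)} = 2 - \frac{1}{5 \left(-41 + 194\right)} = 2 - \frac{1}{5 \cdot 153} = 2 - \frac{1}{765} = \frac{1529}{765} \approx 1.9987$)
$f{\left(d \right)} = 9 + \frac{1529}{765 d}$
$\left(943493 + 1009234\right) + \left(\left(559715 + f{\left(-736 \right)}\right) + I{\left(1009,636 \right)}\right) = \left(943493 + 1009234\right) + \left(\left(559715 + \left(9 + \frac{1529}{765 \left(-736\right)}\right)\right) + 1017\right) = 1952727 + \left(\left(559715 + \left(9 + \frac{1529}{765} \left(- \frac{1}{736}\right)\right)\right) + 1017\right) = 1952727 + \left(\left(559715 + \left(9 - \frac{1529}{563040}\right)\right) + 1017\right) = 1952727 + \left(\left(559715 + \frac{5065831}{563040}\right) + 1017\right) = 1952727 + \left(\frac{315146999431}{563040} + 1017\right) = 1952727 + \frac{315719611111}{563040} = \frac{1415183021191}{563040}$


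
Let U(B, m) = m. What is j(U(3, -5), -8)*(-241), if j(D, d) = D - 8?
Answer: 3133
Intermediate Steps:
j(D, d) = -8 + D
j(U(3, -5), -8)*(-241) = (-8 - 5)*(-241) = -13*(-241) = 3133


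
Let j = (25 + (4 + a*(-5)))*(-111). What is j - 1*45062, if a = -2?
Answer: -49391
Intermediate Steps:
j = -4329 (j = (25 + (4 - 2*(-5)))*(-111) = (25 + (4 + 10))*(-111) = (25 + 14)*(-111) = 39*(-111) = -4329)
j - 1*45062 = -4329 - 1*45062 = -4329 - 45062 = -49391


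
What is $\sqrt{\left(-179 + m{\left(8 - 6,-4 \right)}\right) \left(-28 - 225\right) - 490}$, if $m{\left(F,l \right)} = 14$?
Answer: $\sqrt{41255} \approx 203.11$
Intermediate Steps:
$\sqrt{\left(-179 + m{\left(8 - 6,-4 \right)}\right) \left(-28 - 225\right) - 490} = \sqrt{\left(-179 + 14\right) \left(-28 - 225\right) - 490} = \sqrt{\left(-165\right) \left(-253\right) - 490} = \sqrt{41745 - 490} = \sqrt{41255}$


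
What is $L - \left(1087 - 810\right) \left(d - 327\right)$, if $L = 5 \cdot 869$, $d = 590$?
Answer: $-68506$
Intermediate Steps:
$L = 4345$
$L - \left(1087 - 810\right) \left(d - 327\right) = 4345 - \left(1087 - 810\right) \left(590 - 327\right) = 4345 - 277 \cdot 263 = 4345 - 72851 = -68506$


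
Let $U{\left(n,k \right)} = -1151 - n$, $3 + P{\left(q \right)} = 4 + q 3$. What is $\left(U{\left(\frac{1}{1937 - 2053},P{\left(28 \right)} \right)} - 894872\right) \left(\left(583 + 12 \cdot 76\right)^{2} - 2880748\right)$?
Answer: $\frac{67115587871241}{116} \approx 5.7858 \cdot 10^{11}$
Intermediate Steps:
$P{\left(q \right)} = 1 + 3 q$ ($P{\left(q \right)} = -3 + \left(4 + q 3\right) = -3 + \left(4 + 3 q\right) = 1 + 3 q$)
$\left(U{\left(\frac{1}{1937 - 2053},P{\left(28 \right)} \right)} - 894872\right) \left(\left(583 + 12 \cdot 76\right)^{2} - 2880748\right) = \left(\left(-1151 - \frac{1}{1937 - 2053}\right) - 894872\right) \left(\left(583 + 12 \cdot 76\right)^{2} - 2880748\right) = \left(\left(-1151 - \frac{1}{-116}\right) - 894872\right) \left(\left(583 + 912\right)^{2} - 2880748\right) = \left(\left(-1151 - - \frac{1}{116}\right) - 894872\right) \left(1495^{2} - 2880748\right) = \left(\left(-1151 + \frac{1}{116}\right) - 894872\right) \left(2235025 - 2880748\right) = \left(- \frac{133515}{116} - 894872\right) \left(-645723\right) = \left(- \frac{103938667}{116}\right) \left(-645723\right) = \frac{67115587871241}{116}$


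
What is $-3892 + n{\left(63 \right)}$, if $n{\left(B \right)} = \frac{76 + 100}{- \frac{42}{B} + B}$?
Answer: $- \frac{66116}{17} \approx -3889.2$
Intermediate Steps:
$n{\left(B \right)} = \frac{176}{B - \frac{42}{B}}$
$-3892 + n{\left(63 \right)} = -3892 + 176 \cdot 63 \frac{1}{-42 + 63^{2}} = -3892 + 176 \cdot 63 \frac{1}{-42 + 3969} = -3892 + 176 \cdot 63 \cdot \frac{1}{3927} = -3892 + \frac{48}{17} = - \frac{66116}{17}$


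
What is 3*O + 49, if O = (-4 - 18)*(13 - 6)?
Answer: -413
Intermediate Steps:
O = -154 (O = -22*7 = -154)
3*O + 49 = 3*(-154) + 49 = -462 + 49 = -413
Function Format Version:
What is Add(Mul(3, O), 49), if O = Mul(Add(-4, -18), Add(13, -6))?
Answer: -413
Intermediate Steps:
O = -154 (O = Mul(-22, 7) = -154)
Add(Mul(3, O), 49) = Add(Mul(3, -154), 49) = Add(-462, 49) = -413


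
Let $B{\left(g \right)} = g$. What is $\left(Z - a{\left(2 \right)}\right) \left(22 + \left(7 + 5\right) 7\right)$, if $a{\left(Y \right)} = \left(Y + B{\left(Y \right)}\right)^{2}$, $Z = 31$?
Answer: $1590$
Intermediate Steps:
$a{\left(Y \right)} = 4 Y^{2}$ ($a{\left(Y \right)} = \left(Y + Y\right)^{2} = \left(2 Y\right)^{2} = 4 Y^{2}$)
$\left(Z - a{\left(2 \right)}\right) \left(22 + \left(7 + 5\right) 7\right) = \left(31 - 4 \cdot 2^{2}\right) \left(22 + \left(7 + 5\right) 7\right) = \left(31 - 4 \cdot 4\right) \left(22 + 12 \cdot 7\right) = \left(31 - 16\right) \left(22 + 84\right) = \left(31 - 16\right) 106 = 15 \cdot 106 = 1590$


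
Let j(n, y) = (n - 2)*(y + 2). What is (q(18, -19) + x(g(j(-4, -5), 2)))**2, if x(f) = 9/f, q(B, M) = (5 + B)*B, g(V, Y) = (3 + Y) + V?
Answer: 90839961/529 ≈ 1.7172e+5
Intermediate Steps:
j(n, y) = (-2 + n)*(2 + y)
g(V, Y) = 3 + V + Y
q(B, M) = B*(5 + B)
(q(18, -19) + x(g(j(-4, -5), 2)))**2 = (18*(5 + 18) + 9/(3 + (-4 - 2*(-5) + 2*(-4) - 4*(-5)) + 2))**2 = (18*23 + 9/(3 + (-4 + 10 - 8 + 20) + 2))**2 = (414 + 9/(3 + 18 + 2))**2 = (414 + 9/23)**2 = (9531/23)**2 = 90839961/529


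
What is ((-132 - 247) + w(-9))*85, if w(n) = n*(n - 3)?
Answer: -23035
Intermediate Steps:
w(n) = n*(-3 + n)
((-132 - 247) + w(-9))*85 = ((-132 - 247) - 9*(-3 - 9))*85 = (-379 - 9*(-12))*85 = (-379 + 108)*85 = -271*85 = -23035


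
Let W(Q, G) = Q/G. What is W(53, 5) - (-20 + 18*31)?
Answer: -2637/5 ≈ -527.40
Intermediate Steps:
W(53, 5) - (-20 + 18*31) = 53/5 - (-20 + 18*31) = 53*(1/5) - (-20 + 558) = 53/5 - 1*538 = 53/5 - 538 = -2637/5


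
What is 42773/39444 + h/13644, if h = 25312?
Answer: 131833445/44847828 ≈ 2.9396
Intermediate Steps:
42773/39444 + h/13644 = 42773/39444 + 25312/13644 = 42773*(1/39444) + 25312*(1/13644) = 42773/39444 + 6328/3411 = 131833445/44847828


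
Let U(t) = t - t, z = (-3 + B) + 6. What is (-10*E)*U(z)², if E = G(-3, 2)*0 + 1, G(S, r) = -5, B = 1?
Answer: 0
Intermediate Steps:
z = 4 (z = (-3 + 1) + 6 = -2 + 6 = 4)
U(t) = 0
E = 1 (E = -5*0 + 1 = 0 + 1 = 1)
(-10*E)*U(z)² = -10*1*0² = -10*0 = 0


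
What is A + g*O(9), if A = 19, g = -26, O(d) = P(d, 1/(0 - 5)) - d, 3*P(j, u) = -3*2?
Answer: 305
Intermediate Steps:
P(j, u) = -2 (P(j, u) = (-3*2)/3 = (⅓)*(-6) = -2)
O(d) = -2 - d
A + g*O(9) = 19 - 26*(-2 - 1*9) = 19 - 26*(-2 - 9) = 19 - 26*(-11) = 19 + 286 = 305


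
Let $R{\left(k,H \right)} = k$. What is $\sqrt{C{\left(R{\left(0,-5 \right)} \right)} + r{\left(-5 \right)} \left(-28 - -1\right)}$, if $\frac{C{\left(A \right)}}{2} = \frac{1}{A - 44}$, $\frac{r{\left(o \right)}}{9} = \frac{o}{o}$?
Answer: $\frac{i \sqrt{117634}}{22} \approx 15.59 i$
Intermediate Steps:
$r{\left(o \right)} = 9$ ($r{\left(o \right)} = 9 \frac{o}{o} = 9 \cdot 1 = 9$)
$C{\left(A \right)} = \frac{2}{-44 + A}$ ($C{\left(A \right)} = \frac{2}{A - 44} = \frac{2}{-44 + A}$)
$\sqrt{C{\left(R{\left(0,-5 \right)} \right)} + r{\left(-5 \right)} \left(-28 - -1\right)} = \sqrt{\frac{2}{-44 + 0} + 9 \left(-28 - -1\right)} = \sqrt{\frac{2}{-44} + 9 \left(-28 + 1\right)} = \sqrt{2 \left(- \frac{1}{44}\right) + 9 \left(-27\right)} = \sqrt{- \frac{1}{22} - 243} = \sqrt{- \frac{5347}{22}} = \frac{i \sqrt{117634}}{22}$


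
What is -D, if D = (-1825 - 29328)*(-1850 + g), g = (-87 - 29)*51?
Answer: -241934198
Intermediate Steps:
g = -5916 (g = -116*51 = -5916)
D = 241934198 (D = (-1825 - 29328)*(-1850 - 5916) = -31153*(-7766) = 241934198)
-D = -1*241934198 = -241934198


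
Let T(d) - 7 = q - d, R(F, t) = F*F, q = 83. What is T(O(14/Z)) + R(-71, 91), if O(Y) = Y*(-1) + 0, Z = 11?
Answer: 56455/11 ≈ 5132.3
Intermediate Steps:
R(F, t) = F²
O(Y) = -Y (O(Y) = -Y + 0 = -Y)
T(d) = 90 - d (T(d) = 7 + (83 - d) = 90 - d)
T(O(14/Z)) + R(-71, 91) = (90 - (-1)*14/11) + (-71)² = (90 - (-1)*14*(1/11)) + 5041 = (90 - (-1)*14/11) + 5041 = (90 - 1*(-14/11)) + 5041 = (90 + 14/11) + 5041 = 1004/11 + 5041 = 56455/11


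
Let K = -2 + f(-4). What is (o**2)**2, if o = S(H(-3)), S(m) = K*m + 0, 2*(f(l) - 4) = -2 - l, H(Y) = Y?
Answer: 6561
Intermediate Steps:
f(l) = 3 - l/2 (f(l) = 4 + (-2 - l)/2 = 4 + (-1 - l/2) = 3 - l/2)
K = 3 (K = -2 + (3 - 1/2*(-4)) = -2 + (3 + 2) = -2 + 5 = 3)
S(m) = 3*m (S(m) = 3*m + 0 = 3*m)
o = -9 (o = 3*(-3) = -9)
(o**2)**2 = ((-9)**2)**2 = 81**2 = 6561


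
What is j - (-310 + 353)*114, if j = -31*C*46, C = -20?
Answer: 23618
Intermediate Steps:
j = 28520 (j = -31*(-20)*46 = 620*46 = 28520)
j - (-310 + 353)*114 = 28520 - (-310 + 353)*114 = 28520 - 43*114 = 28520 - 1*4902 = 28520 - 4902 = 23618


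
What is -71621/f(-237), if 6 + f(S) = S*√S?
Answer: 143242/4437363 - 5658059*I*√237/4437363 ≈ 0.032281 - 19.63*I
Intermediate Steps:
f(S) = -6 + S^(3/2) (f(S) = -6 + S*√S = -6 + S^(3/2))
-71621/f(-237) = -71621/(-6 + (-237)^(3/2)) = -71621/(-6 - 237*I*√237)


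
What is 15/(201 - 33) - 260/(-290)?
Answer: 1601/1624 ≈ 0.98584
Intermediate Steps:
15/(201 - 33) - 260/(-290) = 15/168 - 260*(-1/290) = 15*(1/168) + 26/29 = 5/56 + 26/29 = 1601/1624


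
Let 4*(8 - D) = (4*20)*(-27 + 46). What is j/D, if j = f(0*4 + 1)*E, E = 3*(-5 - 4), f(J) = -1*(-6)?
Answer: 27/62 ≈ 0.43548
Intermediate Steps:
f(J) = 6
D = -372 (D = 8 - 4*20*(-27 + 46)/4 = 8 - 20*19 = 8 - ¼*1520 = 8 - 380 = -372)
E = -27 (E = 3*(-9) = -27)
j = -162 (j = 6*(-27) = -162)
j/D = -162/(-372) = -162*(-1/372) = 27/62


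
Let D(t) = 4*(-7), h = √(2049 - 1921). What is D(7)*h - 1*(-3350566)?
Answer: 3350566 - 224*√2 ≈ 3.3502e+6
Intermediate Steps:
h = 8*√2 (h = √128 = 8*√2 ≈ 11.314)
D(t) = -28
D(7)*h - 1*(-3350566) = -224*√2 - 1*(-3350566) = -224*√2 + 3350566 = 3350566 - 224*√2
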